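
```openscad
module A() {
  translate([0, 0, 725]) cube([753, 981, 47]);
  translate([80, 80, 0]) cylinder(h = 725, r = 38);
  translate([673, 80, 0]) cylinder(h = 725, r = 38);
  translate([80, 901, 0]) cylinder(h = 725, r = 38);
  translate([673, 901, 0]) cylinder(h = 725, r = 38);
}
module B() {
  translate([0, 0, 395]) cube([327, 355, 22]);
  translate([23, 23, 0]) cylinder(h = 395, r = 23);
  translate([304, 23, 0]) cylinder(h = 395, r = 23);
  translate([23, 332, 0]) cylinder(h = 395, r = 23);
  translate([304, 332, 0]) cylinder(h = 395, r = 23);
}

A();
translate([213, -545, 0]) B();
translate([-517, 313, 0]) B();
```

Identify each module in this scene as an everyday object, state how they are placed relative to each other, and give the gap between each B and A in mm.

Each stool's nearest face is 190 mm from the table's bounding box.

A is a table. B is a stool. Two stools sit around the table at the −y, −x sides. The gap between each stool and the table is 190 mm.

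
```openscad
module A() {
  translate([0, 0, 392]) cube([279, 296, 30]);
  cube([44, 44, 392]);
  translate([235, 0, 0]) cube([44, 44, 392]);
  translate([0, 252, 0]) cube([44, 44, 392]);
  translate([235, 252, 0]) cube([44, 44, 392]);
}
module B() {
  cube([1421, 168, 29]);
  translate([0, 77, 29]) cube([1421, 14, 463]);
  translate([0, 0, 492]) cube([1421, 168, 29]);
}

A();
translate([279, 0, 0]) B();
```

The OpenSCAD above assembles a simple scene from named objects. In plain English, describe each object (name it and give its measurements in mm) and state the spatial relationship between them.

A is a simple wooden stool: a rectangular seat 279 mm (x) by 296 mm (y), 30 mm thick, top face at z = 422 mm, on four square legs, each 44×44 mm in cross-section. The legs rest on z = 0, each flush with a corner of the seat.

B is an I-beam lying along x, 1421 mm long. Overall section height 521 mm. Two flanges 168 mm wide (y) and 29 mm thick, one on the floor and one at the top; a web 14 mm thick runs between them, centred on the flange width.

The I-beam is against the stool's +x side, with their −y faces flush.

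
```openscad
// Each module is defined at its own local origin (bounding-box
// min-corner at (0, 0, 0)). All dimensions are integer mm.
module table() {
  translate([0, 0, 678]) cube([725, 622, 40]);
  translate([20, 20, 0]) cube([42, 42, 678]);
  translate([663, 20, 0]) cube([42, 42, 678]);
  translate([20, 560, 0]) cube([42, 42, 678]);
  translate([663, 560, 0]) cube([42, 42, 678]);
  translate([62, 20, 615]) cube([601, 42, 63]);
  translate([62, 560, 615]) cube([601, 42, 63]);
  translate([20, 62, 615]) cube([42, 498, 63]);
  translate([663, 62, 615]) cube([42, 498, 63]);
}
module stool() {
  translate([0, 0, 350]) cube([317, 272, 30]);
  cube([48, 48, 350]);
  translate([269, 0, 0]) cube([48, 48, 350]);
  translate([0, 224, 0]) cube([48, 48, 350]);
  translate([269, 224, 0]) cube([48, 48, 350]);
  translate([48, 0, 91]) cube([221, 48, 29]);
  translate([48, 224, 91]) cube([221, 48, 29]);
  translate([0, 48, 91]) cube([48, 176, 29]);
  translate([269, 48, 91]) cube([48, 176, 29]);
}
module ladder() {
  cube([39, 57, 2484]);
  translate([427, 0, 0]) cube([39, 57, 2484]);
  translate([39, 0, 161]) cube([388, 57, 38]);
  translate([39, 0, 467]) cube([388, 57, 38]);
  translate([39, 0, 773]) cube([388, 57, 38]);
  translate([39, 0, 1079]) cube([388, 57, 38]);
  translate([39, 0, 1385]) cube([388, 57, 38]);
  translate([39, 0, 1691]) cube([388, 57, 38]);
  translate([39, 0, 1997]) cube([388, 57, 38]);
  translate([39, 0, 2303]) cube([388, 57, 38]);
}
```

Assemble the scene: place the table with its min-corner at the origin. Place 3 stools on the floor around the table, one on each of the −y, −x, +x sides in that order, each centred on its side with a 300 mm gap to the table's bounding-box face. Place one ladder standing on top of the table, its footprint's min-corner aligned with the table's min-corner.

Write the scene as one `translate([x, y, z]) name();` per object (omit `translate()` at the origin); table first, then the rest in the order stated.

table();
translate([204, -572, 0]) stool();
translate([-617, 175, 0]) stool();
translate([1025, 175, 0]) stool();
translate([0, 0, 718]) ladder();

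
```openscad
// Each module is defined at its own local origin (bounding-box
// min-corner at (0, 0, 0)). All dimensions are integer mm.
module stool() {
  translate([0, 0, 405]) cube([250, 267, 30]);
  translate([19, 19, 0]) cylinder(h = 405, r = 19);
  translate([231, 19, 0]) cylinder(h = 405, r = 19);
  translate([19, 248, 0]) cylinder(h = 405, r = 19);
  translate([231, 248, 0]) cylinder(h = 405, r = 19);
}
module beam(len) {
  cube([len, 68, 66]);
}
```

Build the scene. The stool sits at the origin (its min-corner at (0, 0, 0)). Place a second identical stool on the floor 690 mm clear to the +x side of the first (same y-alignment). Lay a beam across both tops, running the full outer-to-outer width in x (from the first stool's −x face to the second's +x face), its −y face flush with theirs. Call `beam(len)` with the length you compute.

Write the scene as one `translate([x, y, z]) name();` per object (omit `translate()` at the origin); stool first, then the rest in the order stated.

stool();
translate([940, 0, 0]) stool();
translate([0, 0, 435]) beam(1190);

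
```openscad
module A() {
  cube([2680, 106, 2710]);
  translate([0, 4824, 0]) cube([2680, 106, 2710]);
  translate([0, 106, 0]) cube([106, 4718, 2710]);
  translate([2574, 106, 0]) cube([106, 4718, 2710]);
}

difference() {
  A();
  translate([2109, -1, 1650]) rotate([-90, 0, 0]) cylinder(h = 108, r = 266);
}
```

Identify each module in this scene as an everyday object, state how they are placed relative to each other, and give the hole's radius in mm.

The subtracted cylinder has r = 266 mm.

A is a house frame. The house frame has a circular hole through its front wall. The hole's radius is 266 mm.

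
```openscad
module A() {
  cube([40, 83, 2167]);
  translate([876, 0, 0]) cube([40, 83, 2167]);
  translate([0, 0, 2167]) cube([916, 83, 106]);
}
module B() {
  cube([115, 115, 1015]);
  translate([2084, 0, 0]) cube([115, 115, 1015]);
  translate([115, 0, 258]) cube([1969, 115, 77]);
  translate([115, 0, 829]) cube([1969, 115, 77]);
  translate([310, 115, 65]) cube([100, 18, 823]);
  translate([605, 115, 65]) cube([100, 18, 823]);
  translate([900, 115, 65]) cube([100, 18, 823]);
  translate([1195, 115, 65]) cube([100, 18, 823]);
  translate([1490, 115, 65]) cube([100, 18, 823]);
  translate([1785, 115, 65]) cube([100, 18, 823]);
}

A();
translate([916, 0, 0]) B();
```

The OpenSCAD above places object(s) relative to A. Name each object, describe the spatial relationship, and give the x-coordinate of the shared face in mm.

The door frame's +x face and the fence section's −x face are both at x = 916 mm.

A is a door frame. B is a fence section. The fence section is against the door frame's +x side, with their −y faces flush. The x-coordinate of the shared face is 916 mm.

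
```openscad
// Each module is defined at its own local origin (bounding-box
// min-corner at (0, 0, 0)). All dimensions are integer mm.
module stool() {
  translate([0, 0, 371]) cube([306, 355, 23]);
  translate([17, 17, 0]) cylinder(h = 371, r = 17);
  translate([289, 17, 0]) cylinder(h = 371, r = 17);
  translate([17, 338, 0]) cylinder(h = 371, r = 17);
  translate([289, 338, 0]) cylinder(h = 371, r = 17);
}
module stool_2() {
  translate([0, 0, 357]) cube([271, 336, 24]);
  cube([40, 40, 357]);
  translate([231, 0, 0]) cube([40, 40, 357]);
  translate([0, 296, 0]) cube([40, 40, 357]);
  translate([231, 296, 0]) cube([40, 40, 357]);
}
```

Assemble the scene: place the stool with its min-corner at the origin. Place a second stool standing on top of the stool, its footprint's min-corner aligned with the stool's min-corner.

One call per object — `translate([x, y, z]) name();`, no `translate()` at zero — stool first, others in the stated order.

stool();
translate([0, 0, 394]) stool_2();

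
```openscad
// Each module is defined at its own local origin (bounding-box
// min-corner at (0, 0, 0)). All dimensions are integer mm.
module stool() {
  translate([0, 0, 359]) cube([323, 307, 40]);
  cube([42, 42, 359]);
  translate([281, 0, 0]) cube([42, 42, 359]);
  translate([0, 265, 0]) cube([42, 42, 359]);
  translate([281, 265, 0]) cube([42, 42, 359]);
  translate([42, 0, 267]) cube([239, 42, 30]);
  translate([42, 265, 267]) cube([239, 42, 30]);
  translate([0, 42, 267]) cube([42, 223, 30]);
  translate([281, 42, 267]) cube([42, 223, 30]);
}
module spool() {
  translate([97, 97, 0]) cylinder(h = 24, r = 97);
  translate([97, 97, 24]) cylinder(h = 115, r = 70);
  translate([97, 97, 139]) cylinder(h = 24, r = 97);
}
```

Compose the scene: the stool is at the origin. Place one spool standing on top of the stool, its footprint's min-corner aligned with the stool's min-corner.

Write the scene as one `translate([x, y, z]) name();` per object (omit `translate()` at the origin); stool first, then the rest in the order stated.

stool();
translate([0, 0, 399]) spool();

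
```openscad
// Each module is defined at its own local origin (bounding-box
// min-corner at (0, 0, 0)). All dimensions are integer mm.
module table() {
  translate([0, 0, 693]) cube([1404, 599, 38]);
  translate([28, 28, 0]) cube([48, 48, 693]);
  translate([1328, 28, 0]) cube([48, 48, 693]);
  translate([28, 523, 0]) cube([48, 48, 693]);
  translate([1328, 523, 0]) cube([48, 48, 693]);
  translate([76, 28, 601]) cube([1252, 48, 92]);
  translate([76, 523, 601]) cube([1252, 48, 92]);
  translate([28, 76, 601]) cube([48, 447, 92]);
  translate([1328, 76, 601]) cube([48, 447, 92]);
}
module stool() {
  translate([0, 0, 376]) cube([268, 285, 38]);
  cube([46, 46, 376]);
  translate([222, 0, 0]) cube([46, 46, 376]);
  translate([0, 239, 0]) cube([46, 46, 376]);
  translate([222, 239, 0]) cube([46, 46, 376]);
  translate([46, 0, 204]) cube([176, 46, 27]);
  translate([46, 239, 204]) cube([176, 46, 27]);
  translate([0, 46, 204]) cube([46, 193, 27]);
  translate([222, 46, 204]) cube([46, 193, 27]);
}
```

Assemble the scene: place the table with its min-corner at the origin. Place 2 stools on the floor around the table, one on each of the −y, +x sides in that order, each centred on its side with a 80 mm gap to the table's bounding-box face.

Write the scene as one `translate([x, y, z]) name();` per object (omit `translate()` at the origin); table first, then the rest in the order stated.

table();
translate([568, -365, 0]) stool();
translate([1484, 157, 0]) stool();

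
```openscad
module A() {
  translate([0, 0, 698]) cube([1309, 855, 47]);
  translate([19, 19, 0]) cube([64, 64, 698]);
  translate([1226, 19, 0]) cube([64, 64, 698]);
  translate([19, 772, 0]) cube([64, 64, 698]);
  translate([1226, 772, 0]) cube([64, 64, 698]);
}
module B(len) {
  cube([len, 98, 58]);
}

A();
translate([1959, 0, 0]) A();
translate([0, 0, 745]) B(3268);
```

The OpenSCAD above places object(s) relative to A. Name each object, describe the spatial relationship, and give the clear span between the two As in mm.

Second table starts at x = 1959; first ends at x = 1309; clear span = 1959 − 1309 = 650 mm.

A is a table. B is a beam. A beam spans the tops of two tables. The clear span between the two tables is 650 mm.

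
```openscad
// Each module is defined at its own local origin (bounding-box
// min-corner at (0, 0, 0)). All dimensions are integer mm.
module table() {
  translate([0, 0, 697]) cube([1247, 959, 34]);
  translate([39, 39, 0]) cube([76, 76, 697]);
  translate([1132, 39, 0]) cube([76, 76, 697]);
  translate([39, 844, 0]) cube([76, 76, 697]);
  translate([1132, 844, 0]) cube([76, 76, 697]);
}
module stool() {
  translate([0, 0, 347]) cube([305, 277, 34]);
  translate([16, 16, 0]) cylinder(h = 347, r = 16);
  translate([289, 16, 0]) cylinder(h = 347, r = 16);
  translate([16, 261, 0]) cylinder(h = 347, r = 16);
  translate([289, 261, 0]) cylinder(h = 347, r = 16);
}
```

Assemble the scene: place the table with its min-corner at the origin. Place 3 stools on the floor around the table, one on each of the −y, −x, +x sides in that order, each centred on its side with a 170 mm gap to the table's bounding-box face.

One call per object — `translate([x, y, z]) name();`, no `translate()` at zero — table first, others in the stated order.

table();
translate([471, -447, 0]) stool();
translate([-475, 341, 0]) stool();
translate([1417, 341, 0]) stool();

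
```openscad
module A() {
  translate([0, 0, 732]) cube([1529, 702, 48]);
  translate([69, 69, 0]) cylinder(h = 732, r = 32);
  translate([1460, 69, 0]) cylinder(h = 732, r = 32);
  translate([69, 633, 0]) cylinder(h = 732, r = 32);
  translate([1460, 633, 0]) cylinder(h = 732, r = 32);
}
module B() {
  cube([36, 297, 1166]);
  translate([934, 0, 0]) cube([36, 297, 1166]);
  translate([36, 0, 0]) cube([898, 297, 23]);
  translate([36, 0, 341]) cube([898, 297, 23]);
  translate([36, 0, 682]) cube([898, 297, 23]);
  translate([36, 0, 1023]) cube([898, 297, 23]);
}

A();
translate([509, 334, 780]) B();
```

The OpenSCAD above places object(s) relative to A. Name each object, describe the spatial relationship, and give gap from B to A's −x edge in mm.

A is a table. B is a bookshelf. The bookshelf is on top of the table. The gap from the bookshelf to the table's −x edge is 509 mm.

The bookshelf's min-x is at 509; the table's min-x is 0; gap = 509 mm.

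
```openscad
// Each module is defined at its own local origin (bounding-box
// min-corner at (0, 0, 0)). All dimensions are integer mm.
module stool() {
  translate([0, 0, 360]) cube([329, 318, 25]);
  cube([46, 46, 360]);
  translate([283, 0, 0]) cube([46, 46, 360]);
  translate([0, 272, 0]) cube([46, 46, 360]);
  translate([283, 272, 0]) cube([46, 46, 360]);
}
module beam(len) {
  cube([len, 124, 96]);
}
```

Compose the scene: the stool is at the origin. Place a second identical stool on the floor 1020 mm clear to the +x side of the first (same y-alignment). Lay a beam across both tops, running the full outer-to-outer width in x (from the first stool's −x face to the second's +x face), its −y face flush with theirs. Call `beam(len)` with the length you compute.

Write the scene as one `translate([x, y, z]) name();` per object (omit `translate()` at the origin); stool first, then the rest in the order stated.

stool();
translate([1349, 0, 0]) stool();
translate([0, 0, 385]) beam(1678);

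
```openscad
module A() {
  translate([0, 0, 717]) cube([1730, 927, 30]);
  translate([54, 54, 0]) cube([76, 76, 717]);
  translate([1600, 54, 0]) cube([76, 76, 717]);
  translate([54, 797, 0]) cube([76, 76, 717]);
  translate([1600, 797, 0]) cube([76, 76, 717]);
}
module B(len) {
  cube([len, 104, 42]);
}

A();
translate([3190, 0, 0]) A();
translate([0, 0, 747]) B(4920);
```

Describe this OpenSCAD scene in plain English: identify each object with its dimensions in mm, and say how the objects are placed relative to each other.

A is a rectangular dining table. The top is 1730×927×30 mm with its upper surface at z = 747 mm. It stands on four 76×76 mm square legs, each inset 54 mm from the nearest pair of top edges, running from the floor to the underside of the top.

B is a rectangular beam 4920 mm long (x), 104 mm deep (y), 42 mm thick (z).

The beam spans the tops of two tables placed 1460 mm apart, resting at z = 747 mm.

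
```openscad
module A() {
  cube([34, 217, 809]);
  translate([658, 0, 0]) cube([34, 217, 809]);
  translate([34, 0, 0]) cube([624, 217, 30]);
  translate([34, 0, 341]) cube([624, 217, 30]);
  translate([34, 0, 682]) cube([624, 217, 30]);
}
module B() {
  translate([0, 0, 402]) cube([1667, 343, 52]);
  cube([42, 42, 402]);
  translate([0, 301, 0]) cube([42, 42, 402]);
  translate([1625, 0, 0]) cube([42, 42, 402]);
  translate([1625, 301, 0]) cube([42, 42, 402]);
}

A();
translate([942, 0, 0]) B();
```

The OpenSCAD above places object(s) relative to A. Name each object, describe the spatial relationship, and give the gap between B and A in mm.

The bench's nearest face is 250 mm from the bookshelf's +x face.

A is a bookshelf. B is a bench. The bench is on the floor beside the bookshelf on its +x side. The gap between the bench and the bookshelf is 250 mm.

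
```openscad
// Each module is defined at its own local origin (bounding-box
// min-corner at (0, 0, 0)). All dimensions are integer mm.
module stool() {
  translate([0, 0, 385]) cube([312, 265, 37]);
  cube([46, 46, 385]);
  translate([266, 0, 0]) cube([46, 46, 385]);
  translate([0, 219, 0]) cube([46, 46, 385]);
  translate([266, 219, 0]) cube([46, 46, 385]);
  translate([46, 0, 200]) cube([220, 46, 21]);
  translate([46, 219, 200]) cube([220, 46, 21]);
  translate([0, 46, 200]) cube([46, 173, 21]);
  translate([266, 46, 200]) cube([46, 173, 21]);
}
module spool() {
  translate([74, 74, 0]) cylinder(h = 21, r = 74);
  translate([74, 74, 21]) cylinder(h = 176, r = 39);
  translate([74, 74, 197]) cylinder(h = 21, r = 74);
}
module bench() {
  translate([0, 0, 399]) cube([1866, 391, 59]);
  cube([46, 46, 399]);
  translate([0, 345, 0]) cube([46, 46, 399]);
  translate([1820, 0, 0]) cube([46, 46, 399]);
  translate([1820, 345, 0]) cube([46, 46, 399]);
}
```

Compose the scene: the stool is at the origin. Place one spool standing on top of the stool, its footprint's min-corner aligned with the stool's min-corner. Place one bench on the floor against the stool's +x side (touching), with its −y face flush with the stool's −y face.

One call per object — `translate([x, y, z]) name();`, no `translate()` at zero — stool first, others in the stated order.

stool();
translate([0, 0, 422]) spool();
translate([312, 0, 0]) bench();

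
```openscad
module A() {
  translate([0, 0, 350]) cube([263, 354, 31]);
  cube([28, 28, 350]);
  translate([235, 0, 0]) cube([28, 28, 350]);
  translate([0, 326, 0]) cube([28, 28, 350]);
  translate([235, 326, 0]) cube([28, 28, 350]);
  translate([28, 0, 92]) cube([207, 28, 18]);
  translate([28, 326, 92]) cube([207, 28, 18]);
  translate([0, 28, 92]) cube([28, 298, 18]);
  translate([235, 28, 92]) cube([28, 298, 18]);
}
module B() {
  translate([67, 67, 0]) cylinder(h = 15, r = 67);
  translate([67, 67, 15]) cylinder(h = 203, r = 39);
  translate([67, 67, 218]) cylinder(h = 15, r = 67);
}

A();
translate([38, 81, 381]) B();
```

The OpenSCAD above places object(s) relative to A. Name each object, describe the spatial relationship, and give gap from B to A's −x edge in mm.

The spool's min-x is at 38; the stool's min-x is 0; gap = 38 mm.

A is a stool. B is a spool. The spool is on top of the stool. The gap from the spool to the stool's −x edge is 38 mm.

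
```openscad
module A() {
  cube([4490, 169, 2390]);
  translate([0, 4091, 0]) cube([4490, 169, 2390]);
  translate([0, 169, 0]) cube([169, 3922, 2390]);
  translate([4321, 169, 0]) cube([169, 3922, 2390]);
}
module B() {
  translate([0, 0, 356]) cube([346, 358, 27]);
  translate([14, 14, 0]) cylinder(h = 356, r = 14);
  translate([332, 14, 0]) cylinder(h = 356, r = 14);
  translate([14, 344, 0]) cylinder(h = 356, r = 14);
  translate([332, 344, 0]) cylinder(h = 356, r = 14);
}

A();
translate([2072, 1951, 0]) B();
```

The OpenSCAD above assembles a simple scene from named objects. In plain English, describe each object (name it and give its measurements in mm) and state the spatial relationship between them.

A is a box-shaped house frame (walls only): outside footprint 4490×4260 mm, wall height 2390 mm, wall thickness 169 mm. The two y-facing walls run the full x-width; the two x-facing walls fit between the inner faces of the y-facing walls.

B is a four-legged stool. The seat is 346×358 mm, 27 mm thick, top at z = 383 mm. It stands on four round legs, each 28 mm in diameter, from z = 0 to the seat underside, each leg's axis is inset half a diameter from the nearest pair of seat edges (so the leg's bounding box is flush with the corner).

The stool sits inside the house frame, centred.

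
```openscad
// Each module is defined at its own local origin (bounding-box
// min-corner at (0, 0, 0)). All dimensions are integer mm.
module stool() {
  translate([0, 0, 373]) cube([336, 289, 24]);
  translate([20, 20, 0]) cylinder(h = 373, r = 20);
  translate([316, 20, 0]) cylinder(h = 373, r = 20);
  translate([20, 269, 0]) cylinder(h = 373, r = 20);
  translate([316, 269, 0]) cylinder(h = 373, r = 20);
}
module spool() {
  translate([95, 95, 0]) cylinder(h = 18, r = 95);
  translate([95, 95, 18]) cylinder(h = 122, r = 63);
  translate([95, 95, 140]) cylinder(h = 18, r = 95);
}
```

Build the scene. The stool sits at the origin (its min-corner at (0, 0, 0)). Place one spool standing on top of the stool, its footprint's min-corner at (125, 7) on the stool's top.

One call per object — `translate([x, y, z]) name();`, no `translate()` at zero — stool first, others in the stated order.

stool();
translate([125, 7, 397]) spool();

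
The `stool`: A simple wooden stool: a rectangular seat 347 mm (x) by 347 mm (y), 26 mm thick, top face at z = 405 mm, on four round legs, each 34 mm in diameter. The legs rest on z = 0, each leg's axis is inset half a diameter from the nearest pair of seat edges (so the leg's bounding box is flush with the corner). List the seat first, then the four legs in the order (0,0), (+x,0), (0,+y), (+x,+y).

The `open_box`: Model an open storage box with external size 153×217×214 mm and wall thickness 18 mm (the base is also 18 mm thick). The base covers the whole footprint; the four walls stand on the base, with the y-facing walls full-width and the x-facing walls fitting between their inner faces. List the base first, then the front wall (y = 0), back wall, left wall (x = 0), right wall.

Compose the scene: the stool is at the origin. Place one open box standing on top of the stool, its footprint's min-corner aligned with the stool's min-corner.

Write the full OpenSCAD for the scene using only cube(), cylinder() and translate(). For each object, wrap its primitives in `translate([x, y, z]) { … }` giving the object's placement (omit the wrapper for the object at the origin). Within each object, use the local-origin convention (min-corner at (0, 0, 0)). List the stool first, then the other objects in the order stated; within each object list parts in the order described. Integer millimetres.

translate([0, 0, 379]) cube([347, 347, 26]);
translate([17, 17, 0]) cylinder(h = 379, r = 17);
translate([330, 17, 0]) cylinder(h = 379, r = 17);
translate([17, 330, 0]) cylinder(h = 379, r = 17);
translate([330, 330, 0]) cylinder(h = 379, r = 17);
translate([0, 0, 405]) {
  cube([153, 217, 18]);
  translate([0, 0, 18]) cube([153, 18, 196]);
  translate([0, 199, 18]) cube([153, 18, 196]);
  translate([0, 18, 18]) cube([18, 181, 196]);
  translate([135, 18, 18]) cube([18, 181, 196]);
}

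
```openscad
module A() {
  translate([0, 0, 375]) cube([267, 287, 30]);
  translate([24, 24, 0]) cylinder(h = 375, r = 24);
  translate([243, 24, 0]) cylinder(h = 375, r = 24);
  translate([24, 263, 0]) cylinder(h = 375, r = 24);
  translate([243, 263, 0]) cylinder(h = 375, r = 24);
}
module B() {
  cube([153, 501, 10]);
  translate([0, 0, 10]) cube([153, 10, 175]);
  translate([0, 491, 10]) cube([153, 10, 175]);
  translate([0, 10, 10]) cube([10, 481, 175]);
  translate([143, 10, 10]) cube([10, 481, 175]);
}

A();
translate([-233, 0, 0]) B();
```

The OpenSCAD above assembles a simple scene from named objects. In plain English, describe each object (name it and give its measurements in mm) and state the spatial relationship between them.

A is a four-legged stool. The seat is 267×287 mm, 30 mm thick, top at z = 405 mm. It stands on four round legs, each 48 mm in diameter, from z = 0 to the seat underside, each leg's axis is inset half a diameter from the nearest pair of seat edges (so the leg's bounding box is flush with the corner).

B is an open-topped rectangular box: outside dimensions 153×501×185 mm, with a uniform wall and base thickness of 10 mm. The base is a full 153×501 slab on the floor; four walls sit on top of the base. The front and back walls (the −y and +y sides) span the full width; the two side walls fit between them.

The open box is on the floor beside the stool on its −x side.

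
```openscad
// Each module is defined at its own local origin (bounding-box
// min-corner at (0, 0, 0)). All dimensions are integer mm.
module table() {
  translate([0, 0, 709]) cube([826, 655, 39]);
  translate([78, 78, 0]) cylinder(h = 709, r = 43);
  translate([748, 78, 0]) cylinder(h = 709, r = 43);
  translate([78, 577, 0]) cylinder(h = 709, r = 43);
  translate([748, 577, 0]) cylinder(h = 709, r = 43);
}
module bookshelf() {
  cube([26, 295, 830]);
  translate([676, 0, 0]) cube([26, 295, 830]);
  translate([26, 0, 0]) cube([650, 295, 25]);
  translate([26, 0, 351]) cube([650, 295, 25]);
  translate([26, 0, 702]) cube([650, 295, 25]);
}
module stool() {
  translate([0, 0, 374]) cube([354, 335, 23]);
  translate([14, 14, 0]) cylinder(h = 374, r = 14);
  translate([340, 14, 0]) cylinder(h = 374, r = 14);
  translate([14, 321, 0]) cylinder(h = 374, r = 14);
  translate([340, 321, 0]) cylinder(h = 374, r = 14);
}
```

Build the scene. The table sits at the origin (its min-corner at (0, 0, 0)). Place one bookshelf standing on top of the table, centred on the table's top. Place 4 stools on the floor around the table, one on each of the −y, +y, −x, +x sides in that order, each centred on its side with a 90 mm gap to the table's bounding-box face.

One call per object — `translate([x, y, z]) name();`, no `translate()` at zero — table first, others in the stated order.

table();
translate([62, 180, 748]) bookshelf();
translate([236, -425, 0]) stool();
translate([236, 745, 0]) stool();
translate([-444, 160, 0]) stool();
translate([916, 160, 0]) stool();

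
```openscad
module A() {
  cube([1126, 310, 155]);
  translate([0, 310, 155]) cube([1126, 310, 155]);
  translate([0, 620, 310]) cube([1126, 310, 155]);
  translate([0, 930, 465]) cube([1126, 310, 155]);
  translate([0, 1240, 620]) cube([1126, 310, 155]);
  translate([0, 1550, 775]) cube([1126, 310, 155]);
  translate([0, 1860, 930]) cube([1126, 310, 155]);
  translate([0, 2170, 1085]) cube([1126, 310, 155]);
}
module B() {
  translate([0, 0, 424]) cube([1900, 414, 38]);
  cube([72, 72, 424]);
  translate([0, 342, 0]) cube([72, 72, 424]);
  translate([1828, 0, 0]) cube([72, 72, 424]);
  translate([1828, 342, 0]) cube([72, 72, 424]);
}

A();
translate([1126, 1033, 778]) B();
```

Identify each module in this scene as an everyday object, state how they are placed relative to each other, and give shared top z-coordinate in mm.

A is a staircase. B is a bench. The bench is beside the staircase with their tops flush at z = 1240. The shared top z-coordinate is 1240 mm.

Both tops at z = 1240 mm.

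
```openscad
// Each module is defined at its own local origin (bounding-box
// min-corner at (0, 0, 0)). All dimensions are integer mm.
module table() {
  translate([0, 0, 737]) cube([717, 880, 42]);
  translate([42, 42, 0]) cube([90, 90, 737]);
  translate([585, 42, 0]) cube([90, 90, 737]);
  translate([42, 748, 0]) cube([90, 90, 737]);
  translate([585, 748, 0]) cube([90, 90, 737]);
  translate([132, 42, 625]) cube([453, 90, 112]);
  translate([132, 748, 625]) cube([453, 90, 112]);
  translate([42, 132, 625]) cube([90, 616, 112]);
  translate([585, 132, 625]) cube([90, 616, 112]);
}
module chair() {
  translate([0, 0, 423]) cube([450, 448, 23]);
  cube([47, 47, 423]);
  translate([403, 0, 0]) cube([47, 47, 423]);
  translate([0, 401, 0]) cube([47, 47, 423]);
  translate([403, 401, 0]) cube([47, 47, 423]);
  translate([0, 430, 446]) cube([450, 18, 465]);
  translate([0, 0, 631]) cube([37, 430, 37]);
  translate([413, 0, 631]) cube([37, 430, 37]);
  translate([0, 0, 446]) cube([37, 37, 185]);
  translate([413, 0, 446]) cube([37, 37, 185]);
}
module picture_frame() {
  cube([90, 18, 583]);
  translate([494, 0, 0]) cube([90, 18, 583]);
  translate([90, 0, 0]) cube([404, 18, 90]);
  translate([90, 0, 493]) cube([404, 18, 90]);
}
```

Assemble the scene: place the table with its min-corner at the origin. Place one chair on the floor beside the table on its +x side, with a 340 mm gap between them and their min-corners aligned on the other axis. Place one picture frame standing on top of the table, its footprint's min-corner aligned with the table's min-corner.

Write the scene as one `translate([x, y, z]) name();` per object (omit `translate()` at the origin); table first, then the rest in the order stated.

table();
translate([1057, 0, 0]) chair();
translate([0, 0, 779]) picture_frame();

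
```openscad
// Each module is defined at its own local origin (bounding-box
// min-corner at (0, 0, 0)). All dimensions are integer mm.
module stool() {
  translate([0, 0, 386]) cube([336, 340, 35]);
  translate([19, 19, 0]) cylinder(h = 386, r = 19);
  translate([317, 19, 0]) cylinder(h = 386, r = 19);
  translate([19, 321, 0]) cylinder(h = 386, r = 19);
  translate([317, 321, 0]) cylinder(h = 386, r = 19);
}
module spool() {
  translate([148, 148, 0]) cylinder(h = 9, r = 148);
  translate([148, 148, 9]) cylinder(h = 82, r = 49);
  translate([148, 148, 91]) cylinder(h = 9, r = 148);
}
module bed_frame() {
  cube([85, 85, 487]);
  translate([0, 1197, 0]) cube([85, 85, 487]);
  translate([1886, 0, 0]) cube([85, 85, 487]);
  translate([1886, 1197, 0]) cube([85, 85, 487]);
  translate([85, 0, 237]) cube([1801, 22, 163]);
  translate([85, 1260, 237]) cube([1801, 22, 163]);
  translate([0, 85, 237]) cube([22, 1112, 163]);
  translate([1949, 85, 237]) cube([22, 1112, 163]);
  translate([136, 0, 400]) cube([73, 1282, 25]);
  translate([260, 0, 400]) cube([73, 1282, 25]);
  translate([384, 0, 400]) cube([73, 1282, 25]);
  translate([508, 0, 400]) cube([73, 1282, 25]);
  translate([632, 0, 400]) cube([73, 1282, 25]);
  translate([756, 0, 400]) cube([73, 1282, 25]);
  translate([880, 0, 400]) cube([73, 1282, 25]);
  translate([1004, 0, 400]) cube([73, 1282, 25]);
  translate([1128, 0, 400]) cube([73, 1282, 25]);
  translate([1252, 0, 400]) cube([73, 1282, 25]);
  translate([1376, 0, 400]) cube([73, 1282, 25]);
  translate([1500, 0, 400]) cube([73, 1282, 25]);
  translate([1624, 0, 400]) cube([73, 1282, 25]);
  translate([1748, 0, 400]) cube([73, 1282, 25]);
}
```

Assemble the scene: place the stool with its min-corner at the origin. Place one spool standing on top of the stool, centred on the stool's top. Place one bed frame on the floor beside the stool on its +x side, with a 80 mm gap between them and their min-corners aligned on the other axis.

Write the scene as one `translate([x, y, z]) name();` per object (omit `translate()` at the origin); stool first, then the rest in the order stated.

stool();
translate([20, 22, 421]) spool();
translate([416, 0, 0]) bed_frame();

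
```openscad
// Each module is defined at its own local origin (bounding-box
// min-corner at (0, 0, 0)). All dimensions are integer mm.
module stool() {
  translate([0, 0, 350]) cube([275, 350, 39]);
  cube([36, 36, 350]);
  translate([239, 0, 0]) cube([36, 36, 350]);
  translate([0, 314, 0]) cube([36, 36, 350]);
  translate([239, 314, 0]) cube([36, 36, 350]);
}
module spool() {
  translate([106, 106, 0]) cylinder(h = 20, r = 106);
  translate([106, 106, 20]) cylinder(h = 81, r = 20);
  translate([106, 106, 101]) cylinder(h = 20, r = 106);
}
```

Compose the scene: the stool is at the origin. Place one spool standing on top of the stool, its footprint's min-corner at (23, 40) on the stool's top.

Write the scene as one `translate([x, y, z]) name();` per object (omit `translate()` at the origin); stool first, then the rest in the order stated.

stool();
translate([23, 40, 389]) spool();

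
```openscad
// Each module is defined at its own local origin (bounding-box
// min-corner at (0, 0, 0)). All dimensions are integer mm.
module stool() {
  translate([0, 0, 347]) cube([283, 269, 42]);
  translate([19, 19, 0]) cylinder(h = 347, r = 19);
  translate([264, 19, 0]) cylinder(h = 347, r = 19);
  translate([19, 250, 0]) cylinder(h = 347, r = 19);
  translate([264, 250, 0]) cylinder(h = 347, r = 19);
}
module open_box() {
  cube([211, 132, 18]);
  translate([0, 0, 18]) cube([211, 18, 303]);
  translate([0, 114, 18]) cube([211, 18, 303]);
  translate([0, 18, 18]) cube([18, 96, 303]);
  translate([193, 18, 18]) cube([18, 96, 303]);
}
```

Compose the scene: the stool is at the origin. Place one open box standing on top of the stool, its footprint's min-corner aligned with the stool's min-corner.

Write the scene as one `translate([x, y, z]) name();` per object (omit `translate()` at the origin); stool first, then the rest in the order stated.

stool();
translate([0, 0, 389]) open_box();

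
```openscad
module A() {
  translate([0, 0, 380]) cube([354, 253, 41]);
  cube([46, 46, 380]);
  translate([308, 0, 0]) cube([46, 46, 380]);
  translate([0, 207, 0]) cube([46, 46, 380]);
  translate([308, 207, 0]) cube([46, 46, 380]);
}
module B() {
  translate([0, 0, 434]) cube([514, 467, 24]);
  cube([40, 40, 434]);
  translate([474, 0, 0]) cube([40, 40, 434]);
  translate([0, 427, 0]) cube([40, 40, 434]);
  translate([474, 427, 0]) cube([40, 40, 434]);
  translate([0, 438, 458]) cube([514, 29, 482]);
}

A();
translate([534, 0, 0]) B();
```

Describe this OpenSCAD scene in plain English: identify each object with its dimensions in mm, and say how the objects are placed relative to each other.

A is a four-legged stool. The seat is 354×253 mm, 41 mm thick, top at z = 421 mm. It stands on four square legs, each 46×46 mm in cross-section, from z = 0 to the seat underside, each flush with a corner of the seat.

B is a chair: 514×467 mm seat, 24 mm thick, top at z = 458 mm, on four 40 mm square corner legs flush with the seat edges. A 29 mm thick backrest slab spans the full seat width, extending 482 mm above the seat top, its back face flush with the seat's +y edge.

The chair is on the floor beside the stool on its +x side.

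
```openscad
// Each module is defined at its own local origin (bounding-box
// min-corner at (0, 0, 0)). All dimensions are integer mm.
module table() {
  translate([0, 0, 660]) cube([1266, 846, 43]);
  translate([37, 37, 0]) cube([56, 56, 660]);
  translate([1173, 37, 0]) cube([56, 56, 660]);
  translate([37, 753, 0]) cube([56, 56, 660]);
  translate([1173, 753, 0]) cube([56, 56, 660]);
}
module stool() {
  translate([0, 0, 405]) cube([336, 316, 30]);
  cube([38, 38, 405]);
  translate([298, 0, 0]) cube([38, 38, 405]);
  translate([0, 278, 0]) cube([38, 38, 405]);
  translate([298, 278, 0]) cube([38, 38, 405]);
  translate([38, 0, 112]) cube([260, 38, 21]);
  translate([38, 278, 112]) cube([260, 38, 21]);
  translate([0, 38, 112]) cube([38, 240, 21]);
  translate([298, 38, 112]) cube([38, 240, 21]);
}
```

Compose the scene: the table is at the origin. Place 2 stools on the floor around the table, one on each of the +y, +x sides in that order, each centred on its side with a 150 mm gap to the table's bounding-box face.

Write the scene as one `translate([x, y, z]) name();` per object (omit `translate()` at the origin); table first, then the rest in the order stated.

table();
translate([465, 996, 0]) stool();
translate([1416, 265, 0]) stool();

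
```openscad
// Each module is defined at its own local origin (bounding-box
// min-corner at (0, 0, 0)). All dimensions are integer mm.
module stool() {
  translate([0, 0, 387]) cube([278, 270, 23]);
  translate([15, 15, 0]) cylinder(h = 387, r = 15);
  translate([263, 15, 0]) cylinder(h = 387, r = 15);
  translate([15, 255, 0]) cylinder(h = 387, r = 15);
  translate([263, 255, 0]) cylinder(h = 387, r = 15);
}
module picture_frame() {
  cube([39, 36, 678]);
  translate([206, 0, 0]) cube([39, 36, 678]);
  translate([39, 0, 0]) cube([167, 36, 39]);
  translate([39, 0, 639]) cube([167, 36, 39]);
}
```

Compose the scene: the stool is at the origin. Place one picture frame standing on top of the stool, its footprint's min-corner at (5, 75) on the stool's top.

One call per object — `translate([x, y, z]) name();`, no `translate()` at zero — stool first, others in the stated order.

stool();
translate([5, 75, 410]) picture_frame();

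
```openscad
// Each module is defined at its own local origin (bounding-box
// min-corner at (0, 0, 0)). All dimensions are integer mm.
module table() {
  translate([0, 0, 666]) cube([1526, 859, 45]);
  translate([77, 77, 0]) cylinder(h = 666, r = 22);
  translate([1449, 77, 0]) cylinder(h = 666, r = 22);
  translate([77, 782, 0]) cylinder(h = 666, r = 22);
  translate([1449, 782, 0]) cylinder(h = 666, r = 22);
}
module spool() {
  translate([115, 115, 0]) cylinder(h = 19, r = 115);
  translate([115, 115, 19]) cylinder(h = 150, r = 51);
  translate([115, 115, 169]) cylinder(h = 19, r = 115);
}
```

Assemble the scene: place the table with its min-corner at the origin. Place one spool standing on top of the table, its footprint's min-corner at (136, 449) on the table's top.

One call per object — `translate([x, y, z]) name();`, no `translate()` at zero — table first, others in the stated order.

table();
translate([136, 449, 711]) spool();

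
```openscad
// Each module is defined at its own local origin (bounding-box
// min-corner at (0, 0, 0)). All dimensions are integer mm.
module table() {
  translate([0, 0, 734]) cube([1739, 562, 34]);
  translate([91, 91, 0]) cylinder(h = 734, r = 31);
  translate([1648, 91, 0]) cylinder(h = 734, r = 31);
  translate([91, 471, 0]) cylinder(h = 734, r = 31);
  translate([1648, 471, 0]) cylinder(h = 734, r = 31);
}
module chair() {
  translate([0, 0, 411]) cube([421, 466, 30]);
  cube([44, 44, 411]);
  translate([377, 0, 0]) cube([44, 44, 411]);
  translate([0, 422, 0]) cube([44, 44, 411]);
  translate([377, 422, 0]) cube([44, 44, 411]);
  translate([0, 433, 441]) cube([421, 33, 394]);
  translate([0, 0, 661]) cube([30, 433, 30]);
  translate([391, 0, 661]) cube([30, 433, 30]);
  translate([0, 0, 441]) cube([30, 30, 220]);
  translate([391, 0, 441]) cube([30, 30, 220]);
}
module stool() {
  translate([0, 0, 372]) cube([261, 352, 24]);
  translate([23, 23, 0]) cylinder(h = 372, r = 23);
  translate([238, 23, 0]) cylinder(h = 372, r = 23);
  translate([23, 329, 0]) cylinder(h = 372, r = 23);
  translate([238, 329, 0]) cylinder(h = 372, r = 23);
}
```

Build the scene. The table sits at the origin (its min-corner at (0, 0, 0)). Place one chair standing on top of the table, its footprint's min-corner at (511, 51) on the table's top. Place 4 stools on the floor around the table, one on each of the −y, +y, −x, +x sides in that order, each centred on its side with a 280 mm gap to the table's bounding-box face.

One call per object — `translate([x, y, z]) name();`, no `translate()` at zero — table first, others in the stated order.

table();
translate([511, 51, 768]) chair();
translate([739, -632, 0]) stool();
translate([739, 842, 0]) stool();
translate([-541, 105, 0]) stool();
translate([2019, 105, 0]) stool();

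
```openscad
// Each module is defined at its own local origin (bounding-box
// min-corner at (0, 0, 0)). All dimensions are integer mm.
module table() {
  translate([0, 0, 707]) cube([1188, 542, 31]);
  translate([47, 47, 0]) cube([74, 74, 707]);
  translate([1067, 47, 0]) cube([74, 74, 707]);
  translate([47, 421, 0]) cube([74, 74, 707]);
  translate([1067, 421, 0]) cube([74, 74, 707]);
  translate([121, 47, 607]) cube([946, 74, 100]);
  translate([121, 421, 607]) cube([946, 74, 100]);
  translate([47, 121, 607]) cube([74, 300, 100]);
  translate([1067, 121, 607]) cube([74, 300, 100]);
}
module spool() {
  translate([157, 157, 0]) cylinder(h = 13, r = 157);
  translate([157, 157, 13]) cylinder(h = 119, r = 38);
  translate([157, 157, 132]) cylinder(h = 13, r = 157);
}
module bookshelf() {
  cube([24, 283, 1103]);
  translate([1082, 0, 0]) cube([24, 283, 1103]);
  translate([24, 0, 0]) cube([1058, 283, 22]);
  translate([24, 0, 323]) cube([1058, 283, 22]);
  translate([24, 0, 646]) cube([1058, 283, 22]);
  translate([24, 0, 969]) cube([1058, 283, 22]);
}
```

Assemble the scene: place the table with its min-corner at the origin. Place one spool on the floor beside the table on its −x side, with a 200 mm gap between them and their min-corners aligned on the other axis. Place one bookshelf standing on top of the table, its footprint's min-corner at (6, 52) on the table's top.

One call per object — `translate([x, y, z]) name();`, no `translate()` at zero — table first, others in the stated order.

table();
translate([-514, 0, 0]) spool();
translate([6, 52, 738]) bookshelf();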